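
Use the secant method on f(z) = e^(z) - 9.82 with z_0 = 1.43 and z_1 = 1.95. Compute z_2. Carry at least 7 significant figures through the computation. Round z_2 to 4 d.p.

f(z_0) = -5.641301, f(z_1) = -2.791312
z_2 = 1.950000 - (-2.791312)·(1.950000 - 1.430000)/(-2.791312 - (-5.641301)) = 2.459294; f(z_2) = 1.876553

2.4593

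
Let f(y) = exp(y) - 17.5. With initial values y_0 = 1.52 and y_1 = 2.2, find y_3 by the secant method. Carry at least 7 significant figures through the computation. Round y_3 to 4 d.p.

2.6589

Secant update: y_(k+1) = y_k − f(y_k)·(y_k − y_(k-1))/(f(y_k) − f(y_(k-1))).
f(y_0) = -12.927775, f(y_1) = -8.474987
y_2 = 2.200000 - (-8.474987)·(2.200000 - 1.520000)/(-8.474987 - (-12.927775)) = 3.494243; f(y_2) = 15.425359
y_3 = 3.494243 - (15.425359)·(3.494243 - 2.200000)/(15.425359 - (-8.474987)) = 2.658935; f(y_3) = -3.218935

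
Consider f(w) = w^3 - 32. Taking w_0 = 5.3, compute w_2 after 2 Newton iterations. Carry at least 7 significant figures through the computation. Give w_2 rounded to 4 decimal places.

Newton update: w ← w − f(w)/f'(w).
f'(w) = 3w^2
w_0 = 5.300000: f = 116.877000, f' = 84.270000 → w_1 = 5.300000 - (116.877000)/(84.270000) = 3.913065
w_1 = 3.913065: f = 27.917162, f' = 45.936237 → w_2 = 3.913065 - (27.917162)/(45.936237) = 3.305328

3.3053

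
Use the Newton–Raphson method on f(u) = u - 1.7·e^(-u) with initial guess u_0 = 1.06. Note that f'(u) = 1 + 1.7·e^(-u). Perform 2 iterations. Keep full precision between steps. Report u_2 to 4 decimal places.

Newton update: u ← u − f(u)/f'(u).
u_0 = 1.060000: f = 0.471025, f' = 1.588975 → u_1 = 1.060000 - (0.471025)/(1.588975) = 0.763567
u_1 = 0.763567: f = -0.028636, f' = 1.792202 → u_2 = 0.763567 - (-0.028636)/(1.792202) = 0.779545

0.7795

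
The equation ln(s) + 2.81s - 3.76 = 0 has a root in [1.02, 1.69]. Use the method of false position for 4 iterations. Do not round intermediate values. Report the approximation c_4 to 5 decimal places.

f(1.020000) = -0.873997, f(1.690000) = 1.513629
step 1: c = 1.265255, f(c) = 0.030642 > 0 → new bracket [1.020000, 1.265255]
step 2: c = 1.256948, f(c) = 0.000711 > 0 → new bracket [1.020000, 1.256948]
step 3: c = 1.256756, f(c) = 0.000017 > 0 → new bracket [1.020000, 1.256756]
step 4: c = 1.256751, f(c) = 0.000000 > 0 → new bracket [1.020000, 1.256751]

1.25675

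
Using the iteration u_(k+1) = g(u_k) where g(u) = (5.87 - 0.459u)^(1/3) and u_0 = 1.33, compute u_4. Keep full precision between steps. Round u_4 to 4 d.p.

u_1 = g(1.330000) = 1.739064
u_2 = g(1.739064) = 1.718119
u_3 = g(1.718119) = 1.719204
u_4 = g(1.719204) = 1.719147

1.7191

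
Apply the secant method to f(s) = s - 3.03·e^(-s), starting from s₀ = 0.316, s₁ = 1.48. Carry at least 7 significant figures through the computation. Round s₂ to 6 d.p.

f(s_0) = -1.893050, f(s_1) = 0.790258
s_2 = 1.480000 - (0.790258)·(1.480000 - 0.316000)/(0.790258 - (-1.893050)) = 1.137192; f(s_2) = 0.165415

1.137192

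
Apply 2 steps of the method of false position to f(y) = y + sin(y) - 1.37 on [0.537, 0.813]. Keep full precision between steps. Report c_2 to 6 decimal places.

f(0.537000) = -0.321439, f(0.813000) = 0.169352
step 1: c = 0.717764, f(c) = 0.005465 > 0 → new bracket [0.537000, 0.717764]
step 2: c = 0.714742, f(c) = 0.000164 > 0 → new bracket [0.537000, 0.714742]

0.714742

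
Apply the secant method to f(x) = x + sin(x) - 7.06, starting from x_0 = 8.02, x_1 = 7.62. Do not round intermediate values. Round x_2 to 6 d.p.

6.137289

f(x_0) = 1.946251, f(x_1) = 1.532751
x_2 = 7.620000 - (1.532751)·(7.620000 - 8.020000)/(1.532751 - (1.946251)) = 6.137289; f(x_2) = -1.068090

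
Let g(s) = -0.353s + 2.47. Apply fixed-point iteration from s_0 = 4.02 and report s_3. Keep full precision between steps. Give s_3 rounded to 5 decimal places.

1.72905

s_1 = g(4.020000) = 1.050940
s_2 = g(1.050940) = 2.099018
s_3 = g(2.099018) = 1.729047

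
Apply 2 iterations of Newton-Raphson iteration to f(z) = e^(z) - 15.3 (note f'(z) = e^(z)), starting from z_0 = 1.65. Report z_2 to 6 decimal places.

3.011310

z_0 = 1.650000: f = -10.093020, f' = 5.206980 → z_1 = 1.650000 - (-10.093020)/(5.206980) = 3.588364
z_1 = 3.588364: f = 20.874831, f' = 36.174831 → z_2 = 3.588364 - (20.874831)/(36.174831) = 3.011310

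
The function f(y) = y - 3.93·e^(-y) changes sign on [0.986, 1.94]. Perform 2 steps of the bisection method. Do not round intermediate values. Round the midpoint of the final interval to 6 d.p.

1.105250

f(0.986000) = -0.480149, f(1.940000) = 1.375243 (opposite signs)
step 1: m = 1.463000, f(m) = 0.553045 > 0 → root in [0.986000, 1.463000]
step 2: m = 1.224500, f(m) = 0.069455 > 0 → root in [0.986000, 1.224500]
Midpoint of [0.986000, 1.224500] = 1.105250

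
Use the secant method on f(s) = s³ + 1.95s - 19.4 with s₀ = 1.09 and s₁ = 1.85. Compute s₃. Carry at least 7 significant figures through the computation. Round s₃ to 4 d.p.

f(s_0) = -15.979471, f(s_1) = -9.460875
s_2 = 1.850000 - (-9.460875)·(1.850000 - 1.090000)/(-9.460875 - (-15.979471)) = 2.953039; f(s_2) = 12.110221
s_3 = 2.953039 - (12.110221)·(2.953039 - 1.850000)/(12.110221 - (-9.460875)) = 2.333782; f(s_3) = -2.138087

2.3338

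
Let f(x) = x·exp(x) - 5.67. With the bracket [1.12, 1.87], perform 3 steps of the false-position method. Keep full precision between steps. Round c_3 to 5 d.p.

1.39171

f(1.120000) = -2.237363, f(1.870000) = 6.463114
step 1: c = 1.312866, f(c) = -0.790329 < 0 → new bracket [1.312866, 1.870000]
step 2: c = 1.373570, f(c) = -0.245184 < 0 → new bracket [1.373570, 1.870000]
step 3: c = 1.391715, f(c) = -0.072886 < 0 → new bracket [1.391715, 1.870000]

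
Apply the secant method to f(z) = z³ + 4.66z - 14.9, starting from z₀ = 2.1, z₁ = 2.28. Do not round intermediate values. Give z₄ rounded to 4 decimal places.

1.8465

f(z_0) = 4.147000, f(z_1) = 7.577152
z_2 = 2.280000 - (7.577152)·(2.280000 - 2.100000)/(7.577152 - (4.147000)) = 1.882383; f(z_2) = 0.541874
z_3 = 1.882383 - (0.541874)·(1.882383 - 2.280000)/(0.541874 - (7.577152)) = 1.851757; f(z_3) = 0.078876
z_4 = 1.851757 - (0.078876)·(1.851757 - 1.882383)/(0.078876 - (0.541874)) = 1.846540; f(z_4) = 0.001044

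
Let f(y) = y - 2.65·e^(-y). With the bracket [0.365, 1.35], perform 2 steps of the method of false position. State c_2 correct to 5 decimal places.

0.99651

False-position update: c = (a·f(b) − b·f(a))/(f(b) − f(a)); replace the endpoint whose sign matches f(c).
f(0.365000) = -1.474621, f(1.350000) = 0.663013
step 1: c = 1.044490, f(c) = 0.112032 > 0 → new bracket [0.365000, 1.044490]
step 2: c = 0.996512, f(c) = 0.018226 > 0 → new bracket [0.365000, 0.996512]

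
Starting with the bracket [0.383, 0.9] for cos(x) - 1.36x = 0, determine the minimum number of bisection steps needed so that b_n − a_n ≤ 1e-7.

23

Initial width b − a = 0.9 − 0.383 = 0.517000.
After n steps the width is (b−a)/2^n; need (b−a)/2^n ≤ 1e-7.
So n ≥ log₂(0.517000/1e-7) = log₂(5170000.0000) ≈ 22.3017.
Hence n = 23.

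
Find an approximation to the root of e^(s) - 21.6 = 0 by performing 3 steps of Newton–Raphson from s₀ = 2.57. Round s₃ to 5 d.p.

Newton update: s ← s − f(s)/f'(s).
f'(s) = e^(s)
s_0 = 2.570000: f = -8.534176, f' = 13.065824 → s_1 = 2.570000 - (-8.534176)/(13.065824) = 3.223168
s_1 = 3.223168: f = 3.507529, f' = 25.107529 → s_2 = 3.223168 - (3.507529)/(25.107529) = 3.083467
s_2 = 3.083467: f = 0.233980, f' = 21.833980 → s_3 = 3.083467 - (0.233980)/(21.833980) = 3.072751

3.07275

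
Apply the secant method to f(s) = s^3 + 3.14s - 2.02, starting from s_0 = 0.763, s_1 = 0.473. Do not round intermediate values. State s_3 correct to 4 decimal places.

f(s_0) = 0.820015, f(s_1) = -0.428956
s_2 = 0.473000 - (-0.428956)·(0.473000 - 0.763000)/(-0.428956 - (0.820015)) = 0.572600; f(s_2) = -0.034298
s_3 = 0.572600 - (-0.034298)·(0.572600 - 0.473000)/(-0.034298 - (-0.428956)) = 0.581256; f(s_3) = 0.001524

0.5813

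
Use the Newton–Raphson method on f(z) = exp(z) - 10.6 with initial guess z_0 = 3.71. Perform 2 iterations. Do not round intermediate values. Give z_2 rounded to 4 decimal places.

2.5136

f'(z) = exp(z)
z_0 = 3.710000: f = 30.253807, f' = 40.853807 → z_1 = 3.710000 - (30.253807)/(40.853807) = 2.969462
z_1 = 2.969462: f = 8.881431, f' = 19.481431 → z_2 = 2.969462 - (8.881431)/(19.481431) = 2.513570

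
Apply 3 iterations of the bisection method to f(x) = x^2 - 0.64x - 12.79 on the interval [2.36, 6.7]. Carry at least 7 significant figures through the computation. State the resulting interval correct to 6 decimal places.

f(2.360000) = -8.730800, f(6.700000) = 27.812000 (opposite signs)
step 1: m = 4.530000, f(m) = 4.831700 > 0 → root in [2.360000, 4.530000]
step 2: m = 3.445000, f(m) = -3.126775 < 0 → root in [3.445000, 4.530000]
step 3: m = 3.987500, f(m) = 0.558156 > 0 → root in [3.445000, 3.987500]

[3.445000, 3.987500]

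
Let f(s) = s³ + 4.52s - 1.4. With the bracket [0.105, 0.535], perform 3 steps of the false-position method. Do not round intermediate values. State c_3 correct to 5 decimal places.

0.30352

f(0.105000) = -0.924242, f(0.535000) = 1.171330
step 1: c = 0.294649, f(c) = -0.042604 < 0 → new bracket [0.294649, 0.535000]
step 2: c = 0.303085, f(c) = -0.002216 < 0 → new bracket [0.303085, 0.535000]
step 3: c = 0.303523, f(c) = -0.000116 < 0 → new bracket [0.303523, 0.535000]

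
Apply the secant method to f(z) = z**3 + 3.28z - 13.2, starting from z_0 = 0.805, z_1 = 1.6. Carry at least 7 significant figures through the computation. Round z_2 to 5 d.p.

f(z_0) = -10.037940, f(z_1) = -3.856000
z_2 = 1.600000 - (-3.856000)·(1.600000 - 0.805000)/(-3.856000 - (-10.037940)) = 2.095883; f(z_2) = 2.881138

2.09588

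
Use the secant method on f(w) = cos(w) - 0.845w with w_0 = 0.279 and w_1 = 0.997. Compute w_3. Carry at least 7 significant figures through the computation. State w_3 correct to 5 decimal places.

0.81226

Secant update: w_(k+1) = w_k − f(w_k)·(w_k − w_(k-1))/(f(w_k) − f(w_(k-1))).
f(w_0) = 0.725576, f(w_1) = -0.299641
w_2 = 0.997000 - (-0.299641)·(0.997000 - 0.279000)/(-0.299641 - (0.725576)) = 0.787150; f(w_2) = 0.040726
w_3 = 0.787150 - (0.040726)·(0.787150 - 0.997000)/(0.040726 - (-0.299641)) = 0.812259; f(w_3) = 0.001502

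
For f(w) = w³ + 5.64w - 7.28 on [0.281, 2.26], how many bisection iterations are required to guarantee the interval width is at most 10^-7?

25

Initial width b − a = 2.26 − 0.281 = 1.979000.
After n steps the width is (b−a)/2^n; need (b−a)/2^n ≤ 10^-7.
So n ≥ log₂(1.979000/10^-7) = log₂(19790000.0000) ≈ 24.2383.
Hence n = 25.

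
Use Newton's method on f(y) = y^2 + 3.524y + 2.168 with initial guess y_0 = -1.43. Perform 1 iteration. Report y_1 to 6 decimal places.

Newton update: y ← y − f(y)/f'(y).
f'(y) = 2y + 3.524
y_0 = -1.430000: f = -0.826420, f' = 0.664000 → y_1 = -1.430000 - (-0.826420)/(0.664000) = -0.185392

-0.185392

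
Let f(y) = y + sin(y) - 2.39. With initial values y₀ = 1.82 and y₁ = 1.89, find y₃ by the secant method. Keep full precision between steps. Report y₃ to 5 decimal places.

1.43744

f(y_0) = 0.399109, f(y_1) = 0.449486
y_2 = 1.890000 - (0.449486)·(1.890000 - 1.820000)/(0.449486 - (0.399109)) = 1.265423; f(y_2) = -0.170842
y_3 = 1.265423 - (-0.170842)·(1.265423 - 1.890000)/(-0.170842 - (0.449486)) = 1.437435; f(y_3) = 0.038556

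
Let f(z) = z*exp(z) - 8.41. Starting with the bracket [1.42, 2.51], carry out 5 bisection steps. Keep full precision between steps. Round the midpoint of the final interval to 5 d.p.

f(1.420000) = -2.535289, f(2.510000) = 22.475374 (opposite signs)
step 1: m = 1.965000, f(m) = 5.610103 > 0 → root in [1.420000, 1.965000]
step 2: m = 1.692500, f(m) = 0.785431 > 0 → root in [1.420000, 1.692500]
step 3: m = 1.556250, f(m) = -1.031805 < 0 → root in [1.556250, 1.692500]
step 4: m = 1.624375, f(m) = -0.165897 < 0 → root in [1.624375, 1.692500]
step 5: m = 1.658437, f(m) = 0.298620 > 0 → root in [1.624375, 1.658437]
Midpoint of [1.624375, 1.658437] = 1.641406

1.64141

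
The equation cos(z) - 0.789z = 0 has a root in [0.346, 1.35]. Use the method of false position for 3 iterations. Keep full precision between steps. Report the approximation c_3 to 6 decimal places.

0.842704

False-position update: c = (a·f(b) − b·f(a))/(f(b) − f(a)); replace the endpoint whose sign matches f(c).
f(0.346000) = 0.667743, f(1.350000) = -0.846143
step 1: c = 0.788843, f(c) = 0.082270 > 0 → new bracket [0.788843, 1.350000]
step 2: c = 0.838569, f(c) = 0.006897 > 0 → new bracket [0.838569, 1.350000]
step 3: c = 0.842704, f(c) = 0.000554 > 0 → new bracket [0.842704, 1.350000]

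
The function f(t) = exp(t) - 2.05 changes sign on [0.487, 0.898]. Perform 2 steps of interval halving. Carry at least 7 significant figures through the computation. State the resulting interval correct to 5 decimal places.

[0.69250, 0.79525]

f(0.487000) = -0.422573, f(0.898000) = 0.404689 (opposite signs)
step 1: m = 0.692500, f(m) = -0.051294 < 0 → root in [0.692500, 0.898000]
step 2: m = 0.795250, f(m) = 0.164995 > 0 → root in [0.692500, 0.795250]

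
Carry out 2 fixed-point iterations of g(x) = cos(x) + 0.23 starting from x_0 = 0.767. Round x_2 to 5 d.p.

0.81169

x_1 = g(0.767000) = 0.949996
x_2 = g(0.949996) = 0.811686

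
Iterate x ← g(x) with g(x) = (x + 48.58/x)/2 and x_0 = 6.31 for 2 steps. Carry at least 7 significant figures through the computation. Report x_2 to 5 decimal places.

6.97002

x_1 = g(6.310000) = 7.004445
x_2 = g(7.004445) = 6.970020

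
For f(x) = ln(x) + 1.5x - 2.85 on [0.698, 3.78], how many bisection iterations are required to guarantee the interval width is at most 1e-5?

Initial width b − a = 3.78 − 0.698 = 3.082000.
After n steps the width is (b−a)/2^n; need (b−a)/2^n ≤ 1e-5.
So n ≥ log₂(3.082000/1e-5) = log₂(308200.0000) ≈ 18.2335.
Hence n = 19.

19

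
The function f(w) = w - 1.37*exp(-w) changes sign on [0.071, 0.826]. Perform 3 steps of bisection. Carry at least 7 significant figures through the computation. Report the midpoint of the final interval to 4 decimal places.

f(0.071000) = -1.205103, f(0.826000) = 0.226218 (opposite signs)
step 1: m = 0.448500, f(m) = -0.426362 < 0 → root in [0.448500, 0.826000]
step 2: m = 0.637250, f(m) = -0.087130 < 0 → root in [0.637250, 0.826000]
step 3: m = 0.731625, f(m) = 0.072482 > 0 → root in [0.637250, 0.731625]
Midpoint of [0.637250, 0.731625] = 0.684438

0.6844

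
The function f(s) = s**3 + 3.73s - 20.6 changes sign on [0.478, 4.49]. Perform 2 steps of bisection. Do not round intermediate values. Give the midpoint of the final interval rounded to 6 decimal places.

1.982500

f(0.478000) = -18.707845, f(4.490000) = 86.666549 (opposite signs)
step 1: m = 2.484000, f(m) = 3.992236 > 0 → root in [0.478000, 2.484000]
step 2: m = 1.481000, f(m) = -11.827502 < 0 → root in [1.481000, 2.484000]
Midpoint of [1.481000, 2.484000] = 1.982500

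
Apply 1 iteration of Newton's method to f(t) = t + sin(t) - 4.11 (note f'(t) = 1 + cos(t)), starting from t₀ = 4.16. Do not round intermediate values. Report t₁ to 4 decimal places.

5.8459

Newton update: t ← t − f(t)/f'(t).
t_0 = 4.160000: f = -0.801273, f' = 0.475278 → t_1 = 4.160000 - (-0.801273)/(0.475278) = 5.845906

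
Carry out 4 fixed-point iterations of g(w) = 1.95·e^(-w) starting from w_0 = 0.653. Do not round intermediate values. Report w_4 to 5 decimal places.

0.74526

w_1 = g(0.653000) = 1.014940
w_2 = g(1.014940) = 0.706727
w_3 = g(0.706727) = 0.961849
w_4 = g(0.961849) = 0.745262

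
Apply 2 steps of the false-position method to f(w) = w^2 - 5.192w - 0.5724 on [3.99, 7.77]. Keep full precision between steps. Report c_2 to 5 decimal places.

5.13524

f(3.990000) = -5.368380, f(7.770000) = 19.458660
step 1: c = 4.807354, f(c) = -2.421530 < 0 → new bracket [4.807354, 7.770000]
step 2: c = 5.135237, f(c) = -0.863893 < 0 → new bracket [5.135237, 7.770000]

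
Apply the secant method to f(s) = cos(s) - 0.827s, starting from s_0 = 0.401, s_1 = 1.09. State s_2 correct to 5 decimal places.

0.79580

f(s_0) = 0.589044, f(s_1) = -0.438945
s_2 = 1.090000 - (-0.438945)·(1.090000 - 0.401000)/(-0.438945 - (0.589044)) = 0.795801; f(s_2) = 0.041585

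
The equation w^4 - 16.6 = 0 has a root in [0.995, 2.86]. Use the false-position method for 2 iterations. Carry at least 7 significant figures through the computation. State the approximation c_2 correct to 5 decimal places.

1.71716

f(0.995000) = -15.619850, f(2.860000) = 50.305856
step 1: c = 1.436877, f(c) = -12.337369 < 0 → new bracket [1.436877, 2.860000]
step 2: c = 1.717156, f(c) = -7.905616 < 0 → new bracket [1.717156, 2.860000]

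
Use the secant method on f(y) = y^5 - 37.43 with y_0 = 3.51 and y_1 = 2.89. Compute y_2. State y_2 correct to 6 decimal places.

f(y_0) = 495.334873, f(y_1) = 164.169390
y_2 = 2.890000 - (164.169390)·(2.890000 - 3.510000)/(164.169390 - (495.334873)) = 2.582646; f(y_2) = 77.471169

2.582646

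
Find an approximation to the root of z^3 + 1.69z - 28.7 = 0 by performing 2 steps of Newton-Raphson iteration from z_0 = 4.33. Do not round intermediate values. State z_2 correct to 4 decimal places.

f'(z) = 3z^2 + 1.69
z_0 = 4.330000: f = 59.800437, f' = 57.936700 → z_1 = 4.330000 - (59.800437)/(57.936700) = 3.297831
z_1 = 3.297831: f = 12.739537, f' = 34.317078 → z_2 = 3.297831 - (12.739537)/(34.317078) = 2.926601

2.9266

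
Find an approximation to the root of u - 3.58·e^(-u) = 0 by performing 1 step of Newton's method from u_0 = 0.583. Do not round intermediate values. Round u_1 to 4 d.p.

f'(u) = 1 + 3.58·e^(-u)
u_0 = 0.583000: f = -1.415432, f' = 2.998432 → u_1 = 0.583000 - (-1.415432)/(2.998432) = 1.055057

1.0551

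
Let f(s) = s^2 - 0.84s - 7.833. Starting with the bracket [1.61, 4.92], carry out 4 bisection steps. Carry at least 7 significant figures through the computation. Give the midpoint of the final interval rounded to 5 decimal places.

f(1.610000) = -6.593300, f(4.920000) = 12.240600 (opposite signs)
step 1: m = 3.265000, f(m) = 0.084625 > 0 → root in [1.610000, 3.265000]
step 2: m = 2.437500, f(m) = -3.939094 < 0 → root in [2.437500, 3.265000]
step 3: m = 2.851250, f(m) = -2.098423 < 0 → root in [2.851250, 3.265000]
step 4: m = 3.058125, f(m) = -1.049696 < 0 → root in [3.058125, 3.265000]
Midpoint of [3.058125, 3.265000] = 3.161563

3.16156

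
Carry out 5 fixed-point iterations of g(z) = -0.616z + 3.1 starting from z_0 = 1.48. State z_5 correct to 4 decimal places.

1.9572

z_1 = g(1.480000) = 2.188320
z_2 = g(2.188320) = 1.751995
z_3 = g(1.751995) = 2.020771
z_4 = g(2.020771) = 1.855205
z_5 = g(1.855205) = 1.957194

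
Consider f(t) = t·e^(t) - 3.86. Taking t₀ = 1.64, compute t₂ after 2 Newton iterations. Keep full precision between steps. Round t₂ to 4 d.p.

f'(t) = (t + 1)·e^(t)
t_0 = 1.640000: f = 4.594478, f' = 13.609648 → t_1 = 1.640000 - (4.594478)/(13.609648) = 1.302410
t_1 = 1.302410: f = 0.930462, f' = 8.468613 → t_2 = 1.302410 - (0.930462)/(8.468613) = 1.192538

1.1925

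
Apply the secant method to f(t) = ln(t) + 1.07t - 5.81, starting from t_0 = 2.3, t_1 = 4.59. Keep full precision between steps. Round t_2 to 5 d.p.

f(t_0) = -2.516091, f(t_1) = 0.625180
t_2 = 4.590000 - (0.625180)·(4.590000 - 2.300000)/(0.625180 - (-2.516091)) = 4.134241; f(t_2) = 0.032942

4.13424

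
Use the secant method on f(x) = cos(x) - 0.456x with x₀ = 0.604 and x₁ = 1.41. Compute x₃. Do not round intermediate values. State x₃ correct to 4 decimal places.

Secant update: x_(k+1) = x_k − f(x_k)·(x_k − x_(k-1))/(f(x_k) − f(x_(k-1))).
f(x_0) = 0.547646, f(x_1) = -0.482856
x_2 = 1.410000 - (-0.482856)·(1.410000 - 0.604000)/(-0.482856 - (0.547646)) = 1.032338; f(x_2) = 0.042067
x_3 = 1.032338 - (0.042067)·(1.032338 - 1.410000)/(0.042067 - (-0.482856)) = 1.062604; f(x_3) = 0.002052

1.0626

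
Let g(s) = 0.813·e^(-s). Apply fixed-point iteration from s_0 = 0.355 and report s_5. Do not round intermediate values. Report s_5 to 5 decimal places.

s_1 = g(0.355000) = 0.570054
s_2 = g(0.570054) = 0.459747
s_3 = g(0.459747) = 0.513363
s_4 = g(0.513363) = 0.486564
s_5 = g(0.486564) = 0.499780

0.49978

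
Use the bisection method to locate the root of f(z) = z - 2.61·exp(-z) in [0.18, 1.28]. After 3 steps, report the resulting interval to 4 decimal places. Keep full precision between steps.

f(0.180000) = -2.000055, f(1.280000) = 0.554323 (opposite signs)
step 1: m = 0.730000, f(m) = -0.527782 < 0 → root in [0.730000, 1.280000]
step 2: m = 1.005000, f(m) = 0.049624 > 0 → root in [0.730000, 1.005000]
step 3: m = 0.867500, f(m) = -0.228701 < 0 → root in [0.867500, 1.005000]

[0.8675, 1.0050]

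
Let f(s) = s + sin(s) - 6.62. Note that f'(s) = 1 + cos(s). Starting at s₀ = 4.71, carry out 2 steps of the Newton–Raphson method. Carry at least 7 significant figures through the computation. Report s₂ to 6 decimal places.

6.009665

s_0 = 4.710000: f = -2.909997, f' = 0.997611 → s_1 = 4.710000 - (-2.909997)/(0.997611) = 7.626966
s_1 = 7.626966: f = 1.981308, f' = 1.225071 → s_2 = 7.626966 - (1.981308)/(1.225071) = 6.009665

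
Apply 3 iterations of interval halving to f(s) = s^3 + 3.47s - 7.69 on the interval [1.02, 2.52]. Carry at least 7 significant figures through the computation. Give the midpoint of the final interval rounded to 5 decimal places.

1.48875

f(1.020000) = -3.089392, f(2.520000) = 17.057408 (opposite signs)
step 1: m = 1.770000, f(m) = 3.997133 > 0 → root in [1.020000, 1.770000]
step 2: m = 1.395000, f(m) = -0.134645 < 0 → root in [1.395000, 1.770000]
step 3: m = 1.582500, f(m) = 1.764340 > 0 → root in [1.395000, 1.582500]
Midpoint of [1.395000, 1.582500] = 1.488750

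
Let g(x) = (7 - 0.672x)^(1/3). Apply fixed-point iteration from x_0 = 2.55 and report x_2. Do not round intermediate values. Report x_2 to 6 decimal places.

1.799729

x_1 = g(2.550000) = 1.742021
x_2 = g(1.742021) = 1.799729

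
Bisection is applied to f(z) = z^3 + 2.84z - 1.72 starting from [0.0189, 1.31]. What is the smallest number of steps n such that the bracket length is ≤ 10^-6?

Initial width b − a = 1.31 − 0.0189 = 1.291100.
After n steps the width is (b−a)/2^n; need (b−a)/2^n ≤ 10^-6.
So n ≥ log₂(1.291100/10^-6) = log₂(1291100.0000) ≈ 20.3002.
Hence n = 21.

21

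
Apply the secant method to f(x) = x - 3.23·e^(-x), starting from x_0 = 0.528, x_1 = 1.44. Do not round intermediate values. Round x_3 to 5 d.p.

1.08346

f(x_0) = -1.377000, f(x_1) = 0.674723
x_2 = 1.440000 - (0.674723)·(1.440000 - 0.528000)/(0.674723 - (-1.377000)) = 1.140083; f(x_2) = 0.107152
x_3 = 1.140083 - (0.107152)·(1.140083 - 1.440000)/(0.107152 - (0.674723)) = 1.083461; f(x_3) = -0.009643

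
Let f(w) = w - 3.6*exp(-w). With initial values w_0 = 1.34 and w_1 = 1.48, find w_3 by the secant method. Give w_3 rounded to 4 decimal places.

1.1467

f(w_0) = 0.397356, f(w_1) = 0.660504
w_2 = 1.480000 - (0.660504)·(1.480000 - 1.340000)/(0.660504 - (0.397356)) = 1.128599; f(w_2) = -0.035950
w_3 = 1.128599 - (-0.035950)·(1.128599 - 1.480000)/(-0.035950 - (0.660504)) = 1.146738; f(w_3) = 0.003122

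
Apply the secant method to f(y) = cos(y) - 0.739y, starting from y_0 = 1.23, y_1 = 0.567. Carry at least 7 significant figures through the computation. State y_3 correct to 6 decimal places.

0.873050

f(y_0) = -0.574732, f(y_1) = 0.424503
y_2 = 0.567000 - (0.424503)·(0.567000 - 1.230000)/(0.424503 - (-0.574732)) = 0.848661; f(y_2) = 0.033828
y_3 = 0.848661 - (0.033828)·(0.848661 - 0.567000)/(0.033828 - (0.424503)) = 0.873050; f(y_3) = -0.002691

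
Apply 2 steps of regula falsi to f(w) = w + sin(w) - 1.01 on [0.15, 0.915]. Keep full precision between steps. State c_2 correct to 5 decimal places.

0.51704

False-position update: c = (a·f(b) − b·f(a))/(f(b) − f(a)); replace the endpoint whose sign matches f(c).
f(0.150000) = -0.710562, f(0.915000) = 0.697563
step 1: c = 0.536031, f(c) = 0.036759 > 0 → new bracket [0.150000, 0.536031]
step 2: c = 0.517043, f(c) = 0.001355 > 0 → new bracket [0.150000, 0.517043]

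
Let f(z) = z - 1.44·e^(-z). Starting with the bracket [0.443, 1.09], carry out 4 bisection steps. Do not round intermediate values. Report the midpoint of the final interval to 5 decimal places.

f(0.443000) = -0.481634, f(1.090000) = 0.605848 (opposite signs)
step 1: m = 0.766500, f(m) = 0.097424 > 0 → root in [0.443000, 0.766500]
step 2: m = 0.604750, f(m) = -0.181794 < 0 → root in [0.604750, 0.766500]
step 3: m = 0.685625, f(m) = -0.039811 < 0 → root in [0.685625, 0.766500]
step 4: m = 0.726063, f(m) = 0.029376 > 0 → root in [0.685625, 0.726063]
Midpoint of [0.685625, 0.726063] = 0.705844

0.70584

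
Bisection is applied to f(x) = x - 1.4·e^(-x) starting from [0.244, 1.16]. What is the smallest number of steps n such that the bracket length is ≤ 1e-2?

Initial width b − a = 1.16 − 0.244 = 0.916000.
After n steps the width is (b−a)/2^n; need (b−a)/2^n ≤ 1e-2.
So n ≥ log₂(0.916000/1e-2) = log₂(91.6000) ≈ 6.5173.
Hence n = 7.

7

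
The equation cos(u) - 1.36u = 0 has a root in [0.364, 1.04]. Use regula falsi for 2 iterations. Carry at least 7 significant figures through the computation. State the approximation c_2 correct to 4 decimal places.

f(0.364000) = 0.439440, f(1.040000) = -0.908180
step 1: c = 0.584434, f(c) = 0.039194 > 0 → new bracket [0.584434, 1.040000]
step 2: c = 0.603281, f(c) = 0.003016 > 0 → new bracket [0.603281, 1.040000]

0.6033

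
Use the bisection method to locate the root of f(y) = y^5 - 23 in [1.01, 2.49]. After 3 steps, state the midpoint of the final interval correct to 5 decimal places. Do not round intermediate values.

1.84250

f(1.010000) = -21.948990, f(2.490000) = 72.718688 (opposite signs)
step 1: m = 1.750000, f(m) = -6.586914 < 0 → root in [1.750000, 2.490000]
step 2: m = 2.120000, f(m) = 19.823218 > 0 → root in [1.750000, 2.120000]
step 3: m = 1.935000, f(m) = 4.127192 > 0 → root in [1.750000, 1.935000]
Midpoint of [1.750000, 1.935000] = 1.842500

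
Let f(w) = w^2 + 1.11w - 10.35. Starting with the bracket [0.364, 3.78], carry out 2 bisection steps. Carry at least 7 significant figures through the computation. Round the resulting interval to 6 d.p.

[2.072000, 2.926000]

f(0.364000) = -9.813464, f(3.780000) = 8.134200 (opposite signs)
step 1: m = 2.072000, f(m) = -3.756896 < 0 → root in [2.072000, 3.780000]
step 2: m = 2.926000, f(m) = 1.459336 > 0 → root in [2.072000, 2.926000]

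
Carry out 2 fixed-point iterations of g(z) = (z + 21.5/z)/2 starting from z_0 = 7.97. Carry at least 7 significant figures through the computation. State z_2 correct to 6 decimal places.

4.682350

z_1 = g(7.970000) = 5.333808
z_2 = g(5.333808) = 4.682350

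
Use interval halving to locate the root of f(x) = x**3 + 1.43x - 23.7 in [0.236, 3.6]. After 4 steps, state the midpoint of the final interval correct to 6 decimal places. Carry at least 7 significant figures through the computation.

f(0.236000) = -23.349376, f(3.600000) = 28.104000 (opposite signs)
step 1: m = 1.918000, f(m) = -13.901467 < 0 → root in [1.918000, 3.600000]
step 2: m = 2.759000, f(m) = 1.247101 > 0 → root in [1.918000, 2.759000]
step 3: m = 2.338500, f(m) = -7.567665 < 0 → root in [2.338500, 2.759000]
step 4: m = 2.548750, f(m) = -3.498285 < 0 → root in [2.548750, 2.759000]
Midpoint of [2.548750, 2.759000] = 2.653875

2.653875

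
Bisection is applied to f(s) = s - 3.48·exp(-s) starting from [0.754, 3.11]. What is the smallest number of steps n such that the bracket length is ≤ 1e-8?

Initial width b − a = 3.11 − 0.754 = 2.356000.
After n steps the width is (b−a)/2^n; need (b−a)/2^n ≤ 1e-8.
So n ≥ log₂(2.356000/1e-8) = log₂(235600000.0000) ≈ 27.8118.
Hence n = 28.

28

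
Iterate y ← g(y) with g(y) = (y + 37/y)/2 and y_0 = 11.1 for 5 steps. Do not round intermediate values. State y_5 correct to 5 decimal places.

6.08276

y_1 = g(11.100000) = 7.216667
y_2 = g(7.216667) = 6.171844
y_3 = g(6.171844) = 6.083405
y_4 = g(6.083405) = 6.082763
y_5 = g(6.082763) = 6.082763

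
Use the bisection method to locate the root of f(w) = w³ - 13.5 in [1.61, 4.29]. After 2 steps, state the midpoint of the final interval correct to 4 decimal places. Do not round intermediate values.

f(1.610000) = -9.326719, f(4.290000) = 65.453589 (opposite signs)
step 1: m = 2.950000, f(m) = 12.172375 > 0 → root in [1.610000, 2.950000]
step 2: m = 2.280000, f(m) = -1.647648 < 0 → root in [2.280000, 2.950000]
Midpoint of [2.280000, 2.950000] = 2.615000

2.6150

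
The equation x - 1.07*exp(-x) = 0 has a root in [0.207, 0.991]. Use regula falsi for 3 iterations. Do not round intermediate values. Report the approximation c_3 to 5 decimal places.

0.59213

f(0.207000) = -0.662931, f(0.991000) = 0.593810
step 1: c = 0.620560, f(c) = 0.045282 > 0 → new bracket [0.207000, 0.620560]
step 2: c = 0.594118, f(c) = 0.003425 > 0 → new bracket [0.207000, 0.594118]
step 3: c = 0.592128, f(c) = 0.000259 > 0 → new bracket [0.207000, 0.592128]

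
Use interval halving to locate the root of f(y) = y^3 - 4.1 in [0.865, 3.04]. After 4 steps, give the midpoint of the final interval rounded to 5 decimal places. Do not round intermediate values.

1.61266

f(0.865000) = -3.452785, f(3.040000) = 23.994464 (opposite signs)
step 1: m = 1.952500, f(m) = 3.343430 > 0 → root in [0.865000, 1.952500]
step 2: m = 1.408750, f(m) = -1.304228 < 0 → root in [1.408750, 1.952500]
step 3: m = 1.680625, f(m) = 0.646926 > 0 → root in [1.408750, 1.680625]
step 4: m = 1.544687, f(m) = -0.414284 < 0 → root in [1.544687, 1.680625]
Midpoint of [1.544687, 1.680625] = 1.612656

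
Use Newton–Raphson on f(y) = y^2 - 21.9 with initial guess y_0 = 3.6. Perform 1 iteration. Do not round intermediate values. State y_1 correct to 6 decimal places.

4.841667

f'(y) = 2y
y_0 = 3.600000: f = -8.940000, f' = 7.200000 → y_1 = 3.600000 - (-8.940000)/(7.200000) = 4.841667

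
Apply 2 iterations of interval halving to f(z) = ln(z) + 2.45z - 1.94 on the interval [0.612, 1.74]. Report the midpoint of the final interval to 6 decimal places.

f(0.612000) = -0.931623, f(1.740000) = 2.876885 (opposite signs)
step 1: m = 1.176000, f(m) = 1.103319 > 0 → root in [0.612000, 1.176000]
step 2: m = 0.894000, f(m) = 0.138250 > 0 → root in [0.612000, 0.894000]
Midpoint of [0.612000, 0.894000] = 0.753000

0.753000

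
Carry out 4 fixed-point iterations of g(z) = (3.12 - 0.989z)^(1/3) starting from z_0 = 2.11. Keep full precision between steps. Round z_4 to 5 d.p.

z_1 = g(2.110000) = 1.010950
z_2 = g(1.010950) = 1.284666
z_3 = g(1.284666) = 1.227483
z_4 = g(1.227483) = 1.239869

1.23987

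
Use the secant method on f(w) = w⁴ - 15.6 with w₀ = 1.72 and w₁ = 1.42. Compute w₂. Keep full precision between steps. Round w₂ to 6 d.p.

f(w_0) = -6.847869, f(w_1) = -11.534131
w_2 = 1.420000 - (-11.534131)·(1.420000 - 1.720000)/(-11.534131 - (-6.847869)) = 2.158379; f(w_2) = 6.102572

2.158379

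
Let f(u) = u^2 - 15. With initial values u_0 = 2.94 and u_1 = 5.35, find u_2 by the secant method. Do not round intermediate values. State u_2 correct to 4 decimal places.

3.7068

f(u_0) = -6.356400, f(u_1) = 13.622500
u_2 = 5.350000 - (13.622500)·(5.350000 - 2.940000)/(13.622500 - (-6.356400)) = 3.706755; f(u_2) = -1.259966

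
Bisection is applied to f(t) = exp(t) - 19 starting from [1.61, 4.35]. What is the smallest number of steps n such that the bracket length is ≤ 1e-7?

25

Initial width b − a = 4.35 − 1.61 = 2.740000.
After n steps the width is (b−a)/2^n; need (b−a)/2^n ≤ 1e-7.
So n ≥ log₂(2.740000/1e-7) = log₂(27400000.0000) ≈ 24.7077.
Hence n = 25.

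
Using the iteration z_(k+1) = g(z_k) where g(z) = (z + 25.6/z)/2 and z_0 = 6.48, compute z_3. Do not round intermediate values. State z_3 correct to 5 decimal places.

z_1 = g(6.480000) = 5.215309
z_2 = g(5.215309) = 5.061967
z_3 = g(5.061967) = 5.059645

5.05964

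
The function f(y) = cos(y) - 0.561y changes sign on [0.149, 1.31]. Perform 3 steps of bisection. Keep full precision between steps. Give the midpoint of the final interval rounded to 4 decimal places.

f(0.149000) = 0.905331, f(1.310000) = -0.477060 (opposite signs)
step 1: m = 0.729500, f(m) = 0.336258 > 0 → root in [0.729500, 1.310000]
step 2: m = 1.019750, f(m) = -0.048501 < 0 → root in [0.729500, 1.019750]
step 3: m = 0.874625, f(m) = 0.150620 > 0 → root in [0.874625, 1.019750]
Midpoint of [0.874625, 1.019750] = 0.947188

0.9472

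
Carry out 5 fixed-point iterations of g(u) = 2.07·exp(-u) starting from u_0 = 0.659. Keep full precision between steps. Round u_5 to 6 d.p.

0.980095

u_1 = g(0.659000) = 1.070953
u_2 = g(1.070953) = 0.709352
u_3 = g(0.709352) = 1.018364
u_4 = g(1.018364) = 0.747654
u_5 = g(0.747654) = 0.980095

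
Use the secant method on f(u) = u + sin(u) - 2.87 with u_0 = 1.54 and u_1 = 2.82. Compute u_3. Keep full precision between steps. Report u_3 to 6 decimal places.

Secant update: u_(k+1) = u_k − f(u_k)·(u_k − u_(k-1))/(f(u_k) − f(u_(k-1))).
f(u_0) = -0.330474, f(u_1) = 0.266078
u_2 = 2.820000 - (0.266078)·(2.820000 - 1.540000)/(0.266078 - (-0.330474)) = 2.249086; f(u_2) = 0.157733
u_3 = 2.249086 - (0.157733)·(2.249086 - 2.820000)/(0.157733 - (0.266078)) = 1.417925; f(u_3) = -0.463737

1.417925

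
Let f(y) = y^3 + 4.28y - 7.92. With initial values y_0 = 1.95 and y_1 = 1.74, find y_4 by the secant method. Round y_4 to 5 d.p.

1.31745

f(y_0) = 7.840875, f(y_1) = 4.795224
y_2 = 1.740000 - (4.795224)·(1.740000 - 1.950000)/(4.795224 - (7.840875)) = 1.409366; f(y_2) = 0.911524
y_3 = 1.409366 - (0.911524)·(1.409366 - 1.740000)/(0.911524 - (4.795224)) = 1.331764; f(y_3) = 0.141961
y_4 = 1.331764 - (0.141961)·(1.331764 - 1.409366)/(0.141961 - (0.911524)) = 1.317449; f(y_4) = 0.005340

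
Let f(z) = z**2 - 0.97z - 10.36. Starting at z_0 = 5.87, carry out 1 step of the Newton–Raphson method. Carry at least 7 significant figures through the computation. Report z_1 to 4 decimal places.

4.1613

Newton update: z ← z − f(z)/f'(z).
f'(z) = 2z - 0.97
z_0 = 5.870000: f = 18.403000, f' = 10.770000 → z_1 = 5.870000 - (18.403000)/(10.770000) = 4.161272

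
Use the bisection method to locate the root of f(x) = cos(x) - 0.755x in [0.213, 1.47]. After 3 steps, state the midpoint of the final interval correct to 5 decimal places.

f(0.213000) = 0.816586, f(1.470000) = -1.009224 (opposite signs)
step 1: m = 0.841500, f(m) = 0.031013 > 0 → root in [0.841500, 1.470000]
step 2: m = 1.155750, f(m) = -0.469359 < 0 → root in [0.841500, 1.155750]
step 3: m = 0.998625, f(m) = -0.212503 < 0 → root in [0.841500, 0.998625]
Midpoint of [0.841500, 0.998625] = 0.920063

0.92006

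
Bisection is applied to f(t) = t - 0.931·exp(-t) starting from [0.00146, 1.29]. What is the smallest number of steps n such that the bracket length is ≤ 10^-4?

Initial width b − a = 1.29 − 0.00146 = 1.288540.
After n steps the width is (b−a)/2^n; need (b−a)/2^n ≤ 10^-4.
So n ≥ log₂(1.288540/10^-4) = log₂(12885.4000) ≈ 13.6534.
Hence n = 14.

14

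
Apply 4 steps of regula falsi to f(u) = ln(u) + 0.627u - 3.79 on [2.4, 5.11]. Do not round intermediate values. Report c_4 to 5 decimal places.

3.88161

f(2.400000) = -1.409731, f(5.110000) = 1.045169
step 1: c = 3.956223, f(c) = 0.065841 > 0 → new bracket [2.400000, 3.956223]
step 2: c = 3.886783, f(c) = 0.004594 > 0 → new bracket [2.400000, 3.886783]
step 3: c = 3.881953, f(c) = 0.000323 > 0 → new bracket [2.400000, 3.881953]
step 4: c = 3.881614, f(c) = 0.000023 > 0 → new bracket [2.400000, 3.881614]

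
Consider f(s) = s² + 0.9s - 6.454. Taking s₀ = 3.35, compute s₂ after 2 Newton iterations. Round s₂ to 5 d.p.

f'(s) = 2s + 0.9
s_0 = 3.350000: f = 7.783500, f' = 7.600000 → s_1 = 3.350000 - (7.783500)/(7.600000) = 2.325855
s_1 = 2.325855: f = 1.048872, f' = 5.551711 → s_2 = 2.325855 - (1.048872)/(5.551711) = 2.136927

2.13693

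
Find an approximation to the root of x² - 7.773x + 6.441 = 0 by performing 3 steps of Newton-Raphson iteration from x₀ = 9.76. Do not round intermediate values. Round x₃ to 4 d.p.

6.8308

f'(x) = 2x - 7.773
x_0 = 9.760000: f = 25.834120, f' = 11.747000 → x_1 = 9.760000 - (25.834120)/(11.747000) = 7.560790
x_1 = 7.560790: f = 4.836525, f' = 7.348580 → x_2 = 7.560790 - (4.836525)/(7.348580) = 6.902632
x_2 = 6.902632: f = 0.433172, f' = 6.032265 → x_3 = 6.902632 - (0.433172)/(6.032265) = 6.830823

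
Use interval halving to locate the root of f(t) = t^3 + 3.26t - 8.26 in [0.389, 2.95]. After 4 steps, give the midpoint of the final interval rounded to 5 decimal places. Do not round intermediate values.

f(0.389000) = -6.932996, f(2.950000) = 27.029375 (opposite signs)
step 1: m = 1.669500, f(m) = 1.835851 > 0 → root in [0.389000, 1.669500]
step 2: m = 1.029250, f(m) = -3.814303 < 0 → root in [1.029250, 1.669500]
step 3: m = 1.349375, f(m) = -1.404078 < 0 → root in [1.349375, 1.669500]
step 4: m = 1.509438, f(m) = 0.099871 > 0 → root in [1.349375, 1.509438]
Midpoint of [1.349375, 1.509438] = 1.429406

1.42941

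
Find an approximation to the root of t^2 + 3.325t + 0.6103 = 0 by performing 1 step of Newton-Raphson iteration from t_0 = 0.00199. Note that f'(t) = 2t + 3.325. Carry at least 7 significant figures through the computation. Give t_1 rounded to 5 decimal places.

-0.18333

t_0 = 0.001990: f = 0.616921, f' = 3.328980 → t_1 = 0.001990 - (0.616921)/(3.328980) = -0.183328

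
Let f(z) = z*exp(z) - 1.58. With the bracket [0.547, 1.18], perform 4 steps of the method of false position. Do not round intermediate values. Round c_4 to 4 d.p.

f(0.547000) = -0.634751, f(1.180000) = 2.260162
step 1: c = 0.685794, f(c) = -0.218460 < 0 → new bracket [0.685794, 1.180000]
step 2: c = 0.729352, f(c) = -0.067515 < 0 → new bracket [0.729352, 1.180000]
step 3: c = 0.742424, f(c) = -0.020152 < 0 → new bracket [0.742424, 1.180000]
step 4: c = 0.746291, f(c) = -0.005952 < 0 → new bracket [0.746291, 1.180000]

0.7463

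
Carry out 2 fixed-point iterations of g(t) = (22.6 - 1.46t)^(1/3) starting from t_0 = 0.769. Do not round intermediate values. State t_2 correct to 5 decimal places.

2.64677

t_1 = g(0.769000) = 2.779668
t_2 = g(2.779668) = 2.646771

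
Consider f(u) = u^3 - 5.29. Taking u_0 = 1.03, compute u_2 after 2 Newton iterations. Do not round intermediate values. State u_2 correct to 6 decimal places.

f'(u) = 3u^2
u_0 = 1.030000: f = -4.197273, f' = 3.182700 → u_1 = 1.030000 - (-4.197273)/(3.182700) = 2.348777
u_1 = 2.348777: f = 7.667631, f' = 16.550267 → u_2 = 2.348777 - (7.667631)/(16.550267) = 1.885484

1.885484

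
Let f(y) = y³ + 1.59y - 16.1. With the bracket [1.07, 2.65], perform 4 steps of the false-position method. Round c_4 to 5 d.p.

f(1.070000) = -13.173657, f(2.650000) = 6.723125
step 1: c = 2.116118, f(c) = -3.259493 < 0 → new bracket [2.116118, 2.650000]
step 2: c = 2.290439, f(c) = -0.442299 < 0 → new bracket [2.290439, 2.650000]
step 3: c = 2.312634, f(c) = -0.054309 < 0 → new bracket [2.312634, 2.650000]
step 4: c = 2.315337, f(c) = -0.006585 < 0 → new bracket [2.315337, 2.650000]

2.31534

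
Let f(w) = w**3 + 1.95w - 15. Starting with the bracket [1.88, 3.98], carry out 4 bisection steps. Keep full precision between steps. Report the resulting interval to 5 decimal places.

[2.14250, 2.27375]

f(1.880000) = -4.689328, f(3.980000) = 55.805792 (opposite signs)
step 1: m = 2.930000, f(m) = 15.867257 > 0 → root in [1.880000, 2.930000]
step 2: m = 2.405000, f(m) = 3.600330 > 0 → root in [1.880000, 2.405000]
step 3: m = 2.142500, f(m) = -0.987394 < 0 → root in [2.142500, 2.405000]
step 4: m = 2.273750, f(m) = 1.188961 > 0 → root in [2.142500, 2.273750]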